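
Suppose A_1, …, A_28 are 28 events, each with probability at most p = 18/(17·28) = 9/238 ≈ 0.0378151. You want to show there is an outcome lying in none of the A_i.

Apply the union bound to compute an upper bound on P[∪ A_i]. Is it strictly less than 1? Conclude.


Union bound: P[∪_{i=1}^{28} A_i] ≤ Σ_i P[A_i] ≤ 28·p = 28·(9/238) = 18/17.
Numerically: 18/17 ≈ 1.0588235.
Is 18/17 < 1? NO.
Since the bound 18/17 is ≥ 1, the union bound is uninformative here; it does NOT by itself certify existence.

28·p = 18/17 ≈ 1.0588235; existence NOT certified by the union bound.


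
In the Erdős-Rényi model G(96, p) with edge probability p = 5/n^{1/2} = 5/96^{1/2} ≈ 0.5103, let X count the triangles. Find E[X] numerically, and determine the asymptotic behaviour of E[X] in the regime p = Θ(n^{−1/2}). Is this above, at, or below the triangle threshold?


Number of potential triangles: C(96, 3) = 142880.
Each occurs with probability p³ ≈ (0.5103)³ ≈ 1.328933e-01.
By linearity: E[X] = C(96, 3)·p³ ≈ 142880 · 1.328933e-01 ≈ 18987.7981.
Since α = 1/2 < 1, p = c/n^{1/2} ≫ 1/n is above the triangle threshold p ~ 1/n. Asymptotically E[X] ~ (c³/6)·n^{3(1−α)} = (5³/6)·n^{1.5} → ∞; triangles are abundant w.h.p.

E[X] ≈ 18987.7981; in regime p = Θ(1/n^{1/2}) E[X] diverges (above the triangle threshold p ~ 1/n).


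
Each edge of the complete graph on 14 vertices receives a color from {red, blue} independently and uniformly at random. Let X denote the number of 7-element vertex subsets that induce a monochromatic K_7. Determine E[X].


Let X = Σ_S X_S over the C(14, 7) = 3432 subsets S of size 7, where X_S = 1 if the K_7 on S is monochromatic.
For a fixed S, the K_7 on S has C(7, 2) = 21 edges. P[all 21 edges red] = (1/2)^21, and likewise for blue, so P[monochromatic] = 2·(1/2)^21 = 2^{1 − 21} = 1/1048576.
By linearity of expectation: E[X] = C(14, 7) · 2^{1 − 21} = 3432 · 1/1048576 = 429/131072.
Numerically: E[X] ≈ 0.00327.

E[X] = C(14,7)·2^(1−C(7,2)) = 429/131072 ≈ 0.00327.


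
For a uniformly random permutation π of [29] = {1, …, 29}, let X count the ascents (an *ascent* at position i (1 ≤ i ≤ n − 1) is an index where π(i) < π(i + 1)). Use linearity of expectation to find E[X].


Write X = Σ X_I over i = 1, …, 28, with X_I the indicator of one ascent.
There are 28 indicators.
For each fixed i, the pair (π(i), π(i+1)) is a uniformly random ordered pair of distinct values from {1, …, 29}; by symmetry P[π(i) < π(i+1)] = 1/2.
By linearity: E[X] = 28 · (1/2) = (29 − 1) · (1/2) = 14 ≈ 14.00000.

E[X] = 14 = 14.00000.


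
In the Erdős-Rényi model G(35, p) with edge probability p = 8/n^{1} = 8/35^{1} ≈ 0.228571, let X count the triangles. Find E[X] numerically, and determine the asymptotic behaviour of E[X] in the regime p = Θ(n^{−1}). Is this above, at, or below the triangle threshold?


Number of potential triangles: C(35, 3) = 6545.
Each occurs with probability p³ ≈ (0.228571)³ ≈ 1.19416910e-02.
By linearity: E[X] = C(35, 3)·p³ ≈ 6545 · 1.19416910e-02 ≈ 78.158367.
Here α = 1, so p = 8/n is exactly at the triangle threshold p ~ 1/n. Asymptotically E[X] → c³/6 = 8³/6 = 256/3 ≈ 85.333333, a bounded constant. In this regime the triangle count is asymptotically Poisson(c³/6).

E[X] ≈ 78.158367; in regime p = Θ(1/n^{1}) E[X] stays bounded (at the triangle threshold p ~ 1/n).


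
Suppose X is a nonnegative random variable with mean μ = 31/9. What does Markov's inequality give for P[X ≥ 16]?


μ = E[X] = 31/9, a = 16.
Markov: P[X ≥ 16] ≤ μ/a = (31/9)/16 = 31/144.
Numerically: ≈ 0.21528.
(Since a = 16 > μ = 3.44444, the bound 31/144 is < 1 and informative.)

P[X ≥ 16] ≤ 31/144 ≈ 0.21528.


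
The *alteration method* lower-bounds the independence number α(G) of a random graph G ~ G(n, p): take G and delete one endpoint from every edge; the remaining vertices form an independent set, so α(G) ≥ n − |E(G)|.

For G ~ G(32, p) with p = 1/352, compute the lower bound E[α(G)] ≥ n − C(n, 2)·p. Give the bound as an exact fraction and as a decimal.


E[|E(G)|] = C(32, 2)·p = 496 · (1/352) = 31/22.
E[α(G)] ≥ n − E[|E(G)|] = 32 − 31/22 = 673/22.
Numerically: ≈ 30.591.
(This is only a lower bound; the true E[α(G)] may be larger.)

E[α(G)] ≥ 673/22 ≈ 30.591.


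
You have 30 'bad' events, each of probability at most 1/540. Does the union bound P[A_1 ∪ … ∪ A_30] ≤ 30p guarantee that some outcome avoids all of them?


Union bound: P[∪_{i=1}^{30} A_i] ≤ Σ_i P[A_i] ≤ 30·p = 30·(1/540) = 1/18.
Numerically: 1/18 ≈ 0.056.
Is 1/18 < 1? YES.
Since P[∪ A_i] ≤ 1/18 < 1, the complement has P[∩ A_i^c] ≥ 1 − 1/18 = 17/18 > 0, so some outcome avoids every A_i.

30·p = 1/18 ≈ 0.056; existence CERTIFIED by the union bound.


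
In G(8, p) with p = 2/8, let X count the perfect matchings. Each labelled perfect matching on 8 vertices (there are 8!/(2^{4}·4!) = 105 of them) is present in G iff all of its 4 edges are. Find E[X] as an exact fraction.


K_8 has 8!/(2^{4}·4!) = 105 labelled perfect matchings.
For each such perfect matching H, let X_H = 1 if all 4 edges of H are present in G. Then P[X_H = 1] = p^{4} = (1/4)^{4} = 1/256.
By linearity: E[X] = Σ_H E[X_H] = 105 · p^{4} = 105 · 1/256 = 105/256.
Numerically: E[X] ≈ 0.41.

E[X] = 105 · (1/4)^{4} = 105/256 ≈ 0.41.


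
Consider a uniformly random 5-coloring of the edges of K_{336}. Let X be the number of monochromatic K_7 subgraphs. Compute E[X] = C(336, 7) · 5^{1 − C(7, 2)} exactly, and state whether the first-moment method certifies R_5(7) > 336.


E[X] = C(336, 7) · 5^{1 − 21} = 90079147136880 · 5^{−20} = 90079147136880/95367431640625.
As a reduced fraction: E[X] = 18015829427376/19073486328125 ≈ 0.945.
Is E[X] < 1? YES.
Since E[X] < 1, there exists a 5-coloring of K_{336} with no monochromatic K_7; hence R_5(7) > 336.

E[X] = 18015829427376/19073486328125 ≈ 0.945; E[X] < 1, so R_5(7) > 336.


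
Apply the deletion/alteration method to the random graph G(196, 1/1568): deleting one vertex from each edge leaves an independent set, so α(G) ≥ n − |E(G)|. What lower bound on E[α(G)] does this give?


E[|E(G)|] = C(196, 2)·p = 19110 · (1/1568) = 195/16.
E[α(G)] ≥ n − E[|E(G)|] = 196 − 195/16 = 2941/16.
Numerically: ≈ 183.812500.
(This is only a lower bound; the true E[α(G)] may be larger.)

E[α(G)] ≥ 2941/16 ≈ 183.812500.


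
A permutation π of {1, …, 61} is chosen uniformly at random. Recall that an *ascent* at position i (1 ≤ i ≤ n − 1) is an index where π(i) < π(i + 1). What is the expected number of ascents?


Write X = Σ X_I over i = 1, …, 60, with X_I the indicator of one ascent.
There are 60 indicators.
For each fixed i, the pair (π(i), π(i+1)) is a uniformly random ordered pair of distinct values from {1, …, 61}; by symmetry P[π(i) < π(i+1)] = 1/2.
By linearity: E[X] = 60 · (1/2) = (61 − 1) · (1/2) = 30 ≈ 30.000000.

E[X] = 30 = 30.000000.


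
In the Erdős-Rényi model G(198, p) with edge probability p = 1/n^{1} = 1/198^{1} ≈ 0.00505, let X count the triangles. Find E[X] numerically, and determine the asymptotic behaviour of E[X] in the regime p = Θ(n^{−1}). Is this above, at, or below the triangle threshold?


Number of potential triangles: C(198, 3) = 1274196.
Each occurs with probability p³ ≈ (0.00505)³ ≈ 1.28826e-07.
By linearity: E[X] = C(198, 3)·p³ ≈ 1274196 · 1.28826e-07 ≈ 0.164.
Here α = 1, so p = 1/n is exactly at the triangle threshold p ~ 1/n. Asymptotically E[X] → c³/6 = 1³/6 = 1/6 ≈ 0.167, a bounded constant. In this regime the triangle count is asymptotically Poisson(c³/6).

E[X] ≈ 0.164; in regime p = Θ(1/n^{1}) E[X] stays bounded (at the triangle threshold p ~ 1/n).


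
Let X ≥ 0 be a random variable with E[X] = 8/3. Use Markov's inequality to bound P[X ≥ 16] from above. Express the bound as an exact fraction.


μ = E[X] = 8/3, a = 16.
Markov: P[X ≥ 16] ≤ μ/a = (8/3)/16 = 1/6.
Numerically: ≈ 0.167.
(Since a = 16 > μ = 2.667, the bound 1/6 is < 1 and informative.)

P[X ≥ 16] ≤ 1/6 ≈ 0.167.


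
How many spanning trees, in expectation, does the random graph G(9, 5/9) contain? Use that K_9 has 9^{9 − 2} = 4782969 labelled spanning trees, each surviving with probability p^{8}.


K_9 has 9^{9 − 2} = 4782969 labelled spanning trees.
For each such spanning tree H, let X_H = 1 if all 8 edges of H are present in G. Then P[X_H = 1] = p^{8} = (5/9)^{8} = 390625/43046721.
By linearity of expectation: E[X] = Σ_H E[X_H] = 4782969 · p^{8} = 4782969 · 390625/43046721 = 390625/9.
Numerically: E[X] ≈ 43402.8.

E[X] = 4782969 · (5/9)^{8} = 390625/9 ≈ 43402.8.


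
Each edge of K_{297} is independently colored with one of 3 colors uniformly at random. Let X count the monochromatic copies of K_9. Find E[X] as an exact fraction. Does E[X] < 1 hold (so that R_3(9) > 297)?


E[X] = C(297, 9) · 3^{1 − 36} = 43842345008337645 · 3^{−35} = 43842345008337645/50031545098999707.
As a reduced fraction: E[X] = 14614115002779215/16677181699666569 ≈ 0.87629.
Is E[X] < 1? YES.
Since E[X] < 1, there exists a 3-coloring of K_{297} with no monochromatic K_9; hence R_3(9) > 297.

E[X] = 14614115002779215/16677181699666569 ≈ 0.87629; E[X] < 1, so R_3(9) > 297.


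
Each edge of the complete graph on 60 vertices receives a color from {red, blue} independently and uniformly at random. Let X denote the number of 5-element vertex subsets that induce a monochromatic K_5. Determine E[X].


Let X = Σ_S X_S over the C(60, 5) = 5461512 subsets S of size 5, where X_S = 1 if the K_5 on S is monochromatic.
For a fixed S, the K_5 on S has C(5, 2) = 10 edges. P[all 10 edges red] = (1/2)^10, and likewise for blue, so P[monochromatic] = 2·(1/2)^10 = 2^{1 − 10} = 1/512.
By linearity of expectation: E[X] = C(60, 5) · 2^{1 − 10} = 5461512 · 1/512 = 682689/64.
Numerically: E[X] ≈ 10667.015625.

E[X] = C(60,5)·2^(1−C(5,2)) = 682689/64 ≈ 10667.015625.


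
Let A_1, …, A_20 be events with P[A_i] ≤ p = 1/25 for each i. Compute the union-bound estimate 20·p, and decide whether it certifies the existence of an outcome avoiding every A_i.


Union bound: P[∪_{i=1}^{20} A_i] ≤ Σ_i P[A_i] ≤ 20·p = 20·(1/25) = 4/5.
Numerically: 4/5 ≈ 0.80000.
Is 4/5 < 1? YES.
Since P[∪ A_i] ≤ 4/5 < 1, the complement has P[∩ A_i^c] ≥ 1 − 4/5 = 1/5 > 0, so some outcome avoids every A_i.

20·p = 4/5 ≈ 0.80000; existence CERTIFIED by the union bound.


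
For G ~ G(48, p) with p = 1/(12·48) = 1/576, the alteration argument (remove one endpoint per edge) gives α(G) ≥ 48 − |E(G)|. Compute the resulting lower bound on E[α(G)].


E[|E(G)|] = C(48, 2)·p = 1128 · (1/576) = 47/24.
E[α(G)] ≥ n − E[|E(G)|] = 48 − 47/24 = 1105/24.
Numerically: ≈ 46.04167.
(This is only a lower bound; the true E[α(G)] may be larger.)

E[α(G)] ≥ 1105/24 ≈ 46.04167.


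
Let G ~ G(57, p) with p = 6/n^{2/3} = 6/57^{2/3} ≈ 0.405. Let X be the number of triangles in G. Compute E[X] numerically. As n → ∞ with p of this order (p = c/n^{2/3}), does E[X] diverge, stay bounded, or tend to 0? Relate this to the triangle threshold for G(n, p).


Number of potential triangles: C(57, 3) = 29260.
Each occurs with probability p³ ≈ (0.405)³ ≈ 6.64820e-02.
By linearity: E[X] = C(57, 3)·p³ ≈ 29260 · 6.64820e-02 ≈ 1945.263.
Since α = 2/3 < 1, p = c/n^{2/3} ≫ 1/n is above the triangle threshold p ~ 1/n. Asymptotically E[X] ~ (c³/6)·n^{3(1−α)} = (6³/6)·n^{1} → ∞; triangles are abundant w.h.p.

E[X] ≈ 1945.263; in regime p = Θ(1/n^{2/3}) E[X] diverges (above the triangle threshold p ~ 1/n).


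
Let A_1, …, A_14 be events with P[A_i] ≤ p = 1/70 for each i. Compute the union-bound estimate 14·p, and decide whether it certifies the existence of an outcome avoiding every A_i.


Union bound: P[∪_{i=1}^{14} A_i] ≤ Σ_i P[A_i] ≤ 14·p = 14·(1/70) = 1/5.
Numerically: 1/5 ≈ 0.20000.
Is 1/5 < 1? YES.
Since P[∪ A_i] ≤ 1/5 < 1, the complement has P[∩ A_i^c] ≥ 1 − 1/5 = 4/5 > 0, so some outcome avoids every A_i.

14·p = 1/5 ≈ 0.20000; existence CERTIFIED by the union bound.


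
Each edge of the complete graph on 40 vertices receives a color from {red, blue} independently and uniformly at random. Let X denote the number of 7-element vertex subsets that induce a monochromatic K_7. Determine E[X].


Let X = Σ_S X_S over the C(40, 7) = 18643560 subsets S of size 7, where X_S = 1 if the K_7 on S is monochromatic.
For a fixed S, the K_7 on S has C(7, 2) = 21 edges. P[all 21 edges red] = (1/2)^21, and likewise for blue, so P[monochromatic] = 2·(1/2)^21 = 2^{1 − 21} = 1/1048576.
By linearity of expectation: E[X] = C(40, 7) · 2^{1 − 21} = 18643560 · 1/1048576 = 2330445/131072.
Numerically: E[X] ≈ 17.77988.

E[X] = C(40,7)·2^(1−C(7,2)) = 2330445/131072 ≈ 17.77988.


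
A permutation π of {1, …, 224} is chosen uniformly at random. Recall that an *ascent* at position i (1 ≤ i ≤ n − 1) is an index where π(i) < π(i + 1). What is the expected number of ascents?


Write X = Σ X_I over i = 1, …, 223, with X_I the indicator of one ascent.
There are 223 indicators.
For each fixed i, the pair (π(i), π(i+1)) is a uniformly random ordered pair of distinct values from {1, …, 224}; by symmetry P[π(i) < π(i+1)] = 1/2.
By linearity: E[X] = 223 · (1/2) = (224 − 1) · (1/2) = 223/2 ≈ 111.500.

E[X] = 223/2 = 111.500.


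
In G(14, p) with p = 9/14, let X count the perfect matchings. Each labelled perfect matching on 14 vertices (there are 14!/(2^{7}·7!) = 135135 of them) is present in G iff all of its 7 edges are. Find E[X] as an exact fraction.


K_14 has 14!/(2^{7}·7!) = 135135 labelled perfect matchings.
For each such perfect matching H, let X_H = 1 if all 7 edges of H are present in G. Then P[X_H = 1] = p^{7} = (9/14)^{7} = 4782969/105413504.
Summing the indicators: E[X] = Σ_H E[X_H] = 135135 · p^{7} = 135135 · 4782969/105413504 = 92335216545/15059072.
Numerically: E[X] ≈ 6131.5.

E[X] = 135135 · (9/14)^{7} = 92335216545/15059072 ≈ 6131.5.


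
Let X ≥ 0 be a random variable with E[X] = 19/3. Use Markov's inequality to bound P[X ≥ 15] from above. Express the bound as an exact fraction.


μ = E[X] = 19/3, a = 15.
Markov: P[X ≥ 15] ≤ μ/a = (19/3)/15 = 19/45.
Numerically: ≈ 0.422.
(Since a = 15 > μ = 6.333, the bound 19/45 is < 1 and informative.)

P[X ≥ 15] ≤ 19/45 ≈ 0.422.


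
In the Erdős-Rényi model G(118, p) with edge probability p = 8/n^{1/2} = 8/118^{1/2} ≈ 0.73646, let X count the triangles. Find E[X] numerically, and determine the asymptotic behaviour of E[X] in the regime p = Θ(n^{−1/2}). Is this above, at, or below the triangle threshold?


Number of potential triangles: C(118, 3) = 266916.
Each occurs with probability p³ ≈ (0.73646)³ ≈ 3.99435766e-01.
By linearity: E[X] = C(118, 3)·p³ ≈ 266916 · 3.99435766e-01 ≈ 106615.797027.
Since α = 1/2 < 1, p = c/n^{1/2} ≫ 1/n is above the triangle threshold p ~ 1/n. Asymptotically E[X] ~ (c³/6)·n^{3(1−α)} = (8³/6)·n^{1.5} → ∞; triangles are abundant w.h.p.

E[X] ≈ 106615.797027; in regime p = Θ(1/n^{1/2}) E[X] diverges (above the triangle threshold p ~ 1/n).


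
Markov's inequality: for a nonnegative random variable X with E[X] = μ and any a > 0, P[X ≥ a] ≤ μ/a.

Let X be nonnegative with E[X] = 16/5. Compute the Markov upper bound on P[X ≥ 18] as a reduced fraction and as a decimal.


μ = E[X] = 16/5, a = 18.
Markov: P[X ≥ 18] ≤ μ/a = (16/5)/18 = 8/45.
Numerically: ≈ 0.178.
(Since a = 18 > μ = 3.200, the bound 8/45 is < 1 and informative.)

P[X ≥ 18] ≤ 8/45 ≈ 0.178.


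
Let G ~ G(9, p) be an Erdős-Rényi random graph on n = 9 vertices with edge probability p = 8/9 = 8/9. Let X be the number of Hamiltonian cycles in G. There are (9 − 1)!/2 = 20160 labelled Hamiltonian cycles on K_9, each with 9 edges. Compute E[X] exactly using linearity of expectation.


K_9 has (9 − 1)!/2 = 20160 labelled Hamiltonian cycles.
For each such Hamiltonian cycle H, let X_H = 1 if all 9 edges of H are present in G. Then P[X_H = 1] = p^{9} = (8/9)^{9} = 134217728/387420489.
By linearity: E[X] = Σ_H E[X_H] = 20160 · p^{9} = 20160 · 134217728/387420489 = 300647710720/43046721.
Numerically: E[X] ≈ 6984.22.

E[X] = 20160 · (8/9)^{9} = 300647710720/43046721 ≈ 6984.22.


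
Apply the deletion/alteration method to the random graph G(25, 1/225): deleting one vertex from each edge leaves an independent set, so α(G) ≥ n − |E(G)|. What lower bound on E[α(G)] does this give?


E[|E(G)|] = C(25, 2)·p = 300 · (1/225) = 4/3.
E[α(G)] ≥ n − E[|E(G)|] = 25 − 4/3 = 71/3.
Numerically: ≈ 23.666667.
(This is only a lower bound; the true E[α(G)] may be larger.)

E[α(G)] ≥ 71/3 ≈ 23.666667.


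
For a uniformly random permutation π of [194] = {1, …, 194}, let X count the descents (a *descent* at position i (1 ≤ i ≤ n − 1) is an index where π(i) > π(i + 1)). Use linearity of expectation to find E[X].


Write X = Σ X_I over i = 1, …, 193, with X_I the indicator of one descent.
There are 193 indicators.
For each fixed i, the pair (π(i), π(i+1)) is a uniformly random ordered pair of distinct values from {1, …, 194}; by symmetry P[π(i) > π(i+1)] = 1/2.
By linearity: E[X] = 193 · (1/2) = (194 − 1) · (1/2) = 193/2 ≈ 96.500.

E[X] = 193/2 = 96.500.


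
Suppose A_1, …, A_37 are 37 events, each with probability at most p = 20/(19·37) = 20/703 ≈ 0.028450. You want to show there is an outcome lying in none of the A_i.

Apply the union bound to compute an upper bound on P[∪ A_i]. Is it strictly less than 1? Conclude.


Union bound: P[∪_{i=1}^{37} A_i] ≤ Σ_i P[A_i] ≤ 37·p = 37·(20/703) = 20/19.
Numerically: 20/19 ≈ 1.052632.
Is 20/19 < 1? NO.
Since the bound 20/19 is ≥ 1, the union bound is uninformative here; it does NOT by itself certify existence.

37·p = 20/19 ≈ 1.052632; existence NOT certified by the union bound.


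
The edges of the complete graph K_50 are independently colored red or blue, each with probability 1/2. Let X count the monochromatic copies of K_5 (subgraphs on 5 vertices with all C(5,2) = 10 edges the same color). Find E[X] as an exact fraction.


Let X = Σ_S X_S over the C(50, 5) = 2118760 subsets S of size 5, where X_S = 1 if the K_5 on S is monochromatic.
For a fixed S, the K_5 on S has C(5, 2) = 10 edges. P[all 10 edges red] = (1/2)^10, and likewise for blue, so P[monochromatic] = 2·(1/2)^10 = 2^{1 − 10} = 1/512.
By linearity: E[X] = C(50, 5) · 2^{1 − 10} = 2118760 · 1/512 = 264845/64.
Numerically: E[X] ≈ 4138.203.

E[X] = C(50,5)·2^(1−C(5,2)) = 264845/64 ≈ 4138.203.


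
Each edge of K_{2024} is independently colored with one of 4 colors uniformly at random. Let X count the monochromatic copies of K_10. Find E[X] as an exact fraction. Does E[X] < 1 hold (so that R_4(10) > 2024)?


E[X] = C(2024, 10) · 4^{1 − 45} = 310936101848269937576192656 · 4^{−44} = 310936101848269937576192656/309485009821345068724781056.
As a reduced fraction: E[X] = 19433506365516871098512041/19342813113834066795298816 ≈ 1.00469.
Is E[X] < 1? NO.
Since E[X] ≥ 1, the first-moment bound is inconclusive at n = 2024; it does NOT by itself certify R_4(10) > 2024.

E[X] = 19433506365516871098512041/19342813113834066795298816 ≈ 1.00469; E[X] ≥ 1; first-moment method inconclusive here.


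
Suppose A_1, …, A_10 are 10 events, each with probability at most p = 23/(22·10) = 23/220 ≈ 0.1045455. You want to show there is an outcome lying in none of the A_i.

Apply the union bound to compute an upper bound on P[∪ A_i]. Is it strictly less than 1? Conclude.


Union bound: P[∪_{i=1}^{10} A_i] ≤ Σ_i P[A_i] ≤ 10·p = 10·(23/220) = 23/22.
Numerically: 23/22 ≈ 1.0454545.
Is 23/22 < 1? NO.
Since the bound 23/22 is ≥ 1, the union bound is uninformative here; it does NOT by itself certify existence.

10·p = 23/22 ≈ 1.0454545; existence NOT certified by the union bound.


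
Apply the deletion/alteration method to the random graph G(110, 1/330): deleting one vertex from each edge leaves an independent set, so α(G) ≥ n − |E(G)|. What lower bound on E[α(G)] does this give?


E[|E(G)|] = C(110, 2)·p = 5995 · (1/330) = 109/6.
E[α(G)] ≥ n − E[|E(G)|] = 110 − 109/6 = 551/6.
Numerically: ≈ 91.833.
(This is only a lower bound; the true E[α(G)] may be larger.)

E[α(G)] ≥ 551/6 ≈ 91.833.


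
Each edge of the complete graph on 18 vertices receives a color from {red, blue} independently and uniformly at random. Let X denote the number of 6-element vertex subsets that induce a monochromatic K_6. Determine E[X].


Let X = Σ_S X_S over the C(18, 6) = 18564 subsets S of size 6, where X_S = 1 if the K_6 on S is monochromatic.
For a fixed S, the K_6 on S has C(6, 2) = 15 edges. P[all 15 edges red] = (1/2)^15, and likewise for blue, so P[monochromatic] = 2·(1/2)^15 = 2^{1 − 15} = 1/16384.
By linearity: E[X] = C(18, 6) · 2^{1 − 15} = 18564 · 1/16384 = 4641/4096.
Numerically: E[X] ≈ 1.13306.

E[X] = C(18,6)·2^(1−C(6,2)) = 4641/4096 ≈ 1.13306.


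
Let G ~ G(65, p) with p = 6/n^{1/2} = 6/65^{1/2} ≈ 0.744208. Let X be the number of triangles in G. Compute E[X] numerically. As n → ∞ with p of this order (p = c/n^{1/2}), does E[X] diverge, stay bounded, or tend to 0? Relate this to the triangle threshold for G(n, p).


Number of potential triangles: C(65, 3) = 43680.
Each occurs with probability p³ ≈ (0.744208)³ ≈ 4.12176964e-01.
By linearity: E[X] = C(65, 3)·p³ ≈ 43680 · 4.12176964e-01 ≈ 18003.889795.
Since α = 1/2 < 1, p = c/n^{1/2} ≫ 1/n is above the triangle threshold p ~ 1/n. Asymptotically E[X] ~ (c³/6)·n^{3(1−α)} = (6³/6)·n^{1.5} → ∞; triangles are abundant w.h.p.

E[X] ≈ 18003.889795; in regime p = Θ(1/n^{1/2}) E[X] diverges (above the triangle threshold p ~ 1/n).


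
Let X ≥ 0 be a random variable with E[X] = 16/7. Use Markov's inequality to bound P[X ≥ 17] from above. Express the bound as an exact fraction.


μ = E[X] = 16/7, a = 17.
Markov: P[X ≥ 17] ≤ μ/a = (16/7)/17 = 16/119.
Numerically: ≈ 0.13445.
(Since a = 17 > μ = 2.28571, the bound 16/119 is < 1 and informative.)

P[X ≥ 17] ≤ 16/119 ≈ 0.13445.


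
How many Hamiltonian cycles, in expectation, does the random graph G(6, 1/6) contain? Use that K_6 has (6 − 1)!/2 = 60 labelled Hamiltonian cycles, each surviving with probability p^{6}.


K_6 has (6 − 1)!/2 = 60 labelled Hamiltonian cycles.
For each such Hamiltonian cycle H, let X_H = 1 if all 6 edges of H are present in G. Then P[X_H = 1] = p^{6} = (1/6)^{6} = 1/46656.
Summing the indicators: E[X] = Σ_H E[X_H] = 60 · p^{6} = 60 · 1/46656 = 5/3888.
Numerically: E[X] ≈ 0.001286.

E[X] = 60 · (1/6)^{6} = 5/3888 ≈ 0.001286.


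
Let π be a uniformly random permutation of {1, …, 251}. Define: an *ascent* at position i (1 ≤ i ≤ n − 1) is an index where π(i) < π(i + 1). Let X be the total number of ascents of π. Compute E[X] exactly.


Write X = Σ X_I over i = 1, …, 250, with X_I the indicator of one ascent.
There are 250 indicators.
For each fixed i, the pair (π(i), π(i+1)) is a uniformly random ordered pair of distinct values from {1, …, 251}; by symmetry P[π(i) < π(i+1)] = 1/2.
By linearity: E[X] = 250 · (1/2) = (251 − 1) · (1/2) = 125 ≈ 125.0000.

E[X] = 125 = 125.0000.


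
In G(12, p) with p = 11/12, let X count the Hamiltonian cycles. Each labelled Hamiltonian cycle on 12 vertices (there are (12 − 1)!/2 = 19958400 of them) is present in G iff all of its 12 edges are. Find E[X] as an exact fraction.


K_12 has (12 − 1)!/2 = 19958400 labelled Hamiltonian cycles.
For each such Hamiltonian cycle H, let X_H = 1 if all 12 edges of H are present in G. Then P[X_H = 1] = p^{12} = (11/12)^{12} = 3138428376721/8916100448256.
By linearity: E[X] = Σ_H E[X_H] = 19958400 · p^{12} = 19958400 · 3138428376721/8916100448256 = 6041474625187925/859963392.
Numerically: E[X] ≈ 7.02527e+06.

E[X] = 19958400 · (11/12)^{12} = 6041474625187925/859963392 ≈ 7.02527e+06.


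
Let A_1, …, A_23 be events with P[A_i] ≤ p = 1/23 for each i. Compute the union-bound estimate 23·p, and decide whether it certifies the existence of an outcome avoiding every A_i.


Union bound: P[∪_{i=1}^{23} A_i] ≤ Σ_i P[A_i] ≤ 23·p = 23·(1/23) = 1.
Numerically: 1 ≈ 1.0000000.
Is 1 < 1? NO.
Since the bound 1 is ≥ 1, the union bound is uninformative here; it does NOT by itself certify existence.

23·p = 1 ≈ 1.0000000; existence NOT certified by the union bound.


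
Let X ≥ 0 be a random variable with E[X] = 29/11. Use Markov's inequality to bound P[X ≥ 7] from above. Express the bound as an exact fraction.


μ = E[X] = 29/11, a = 7.
Markov: P[X ≥ 7] ≤ μ/a = (29/11)/7 = 29/77.
Numerically: ≈ 0.3766.
(Since a = 7 > μ = 2.6364, the bound 29/77 is < 1 and informative.)

P[X ≥ 7] ≤ 29/77 ≈ 0.3766.


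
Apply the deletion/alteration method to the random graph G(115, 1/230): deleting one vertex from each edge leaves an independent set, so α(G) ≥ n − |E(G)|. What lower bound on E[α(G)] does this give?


E[|E(G)|] = C(115, 2)·p = 6555 · (1/230) = 57/2.
E[α(G)] ≥ n − E[|E(G)|] = 115 − 57/2 = 173/2.
Numerically: ≈ 86.500000.
(This is only a lower bound; the true E[α(G)] may be larger.)

E[α(G)] ≥ 173/2 ≈ 86.500000.


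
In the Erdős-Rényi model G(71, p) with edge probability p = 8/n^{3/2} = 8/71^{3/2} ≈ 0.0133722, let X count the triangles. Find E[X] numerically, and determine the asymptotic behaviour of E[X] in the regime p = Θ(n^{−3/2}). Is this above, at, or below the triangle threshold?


Number of potential triangles: C(71, 3) = 57155.
Each occurs with probability p³ ≈ (0.0133722)³ ≈ 2.39115314e-06.
By linearity: E[X] = C(71, 3)·p³ ≈ 57155 · 2.39115314e-06 ≈ 0.136666.
Since α = 3/2 > 1, p = c/n^{3/2} = o(1/n) is below the triangle threshold p ~ 1/n. Asymptotically E[X] ~ (c³/6)·n^{3(1−α)} = (8³/6)·n^{-1.5} → 0, so by Markov's inequality G has no triangles w.h.p.

E[X] ≈ 0.136666; in regime p = Θ(1/n^{3/2}) E[X] tends to 0 (below the triangle threshold p ~ 1/n).


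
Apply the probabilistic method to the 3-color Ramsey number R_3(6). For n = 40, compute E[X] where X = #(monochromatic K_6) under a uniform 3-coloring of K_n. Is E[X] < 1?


E[X] = C(40, 6) · 3^{1 − 15} = 3838380 · 3^{−14} = 3838380/4782969.
As a reduced fraction: E[X] = 1279460/1594323 ≈ 0.803.
Is E[X] < 1? YES.
Since E[X] < 1, there exists a 3-coloring of K_{40} with no monochromatic K_6; hence R_3(6) > 40.

E[X] = 1279460/1594323 ≈ 0.803; E[X] < 1, so R_3(6) > 40.


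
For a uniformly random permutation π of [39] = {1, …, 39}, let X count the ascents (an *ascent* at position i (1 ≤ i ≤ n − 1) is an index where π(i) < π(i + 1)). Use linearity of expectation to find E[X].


Write X = Σ X_I over i = 1, …, 38, with X_I the indicator of one ascent.
There are 38 indicators.
For each fixed i, the pair (π(i), π(i+1)) is a uniformly random ordered pair of distinct values from {1, …, 39}; by symmetry P[π(i) < π(i+1)] = 1/2.
By linearity: E[X] = 38 · (1/2) = (39 − 1) · (1/2) = 19 ≈ 19.0000.

E[X] = 19 = 19.0000.


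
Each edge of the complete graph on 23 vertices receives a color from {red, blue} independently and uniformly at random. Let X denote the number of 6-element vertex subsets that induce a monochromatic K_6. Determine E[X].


Let X = Σ_S X_S over the C(23, 6) = 100947 subsets S of size 6, where X_S = 1 if the K_6 on S is monochromatic.
For a fixed S, the K_6 on S has C(6, 2) = 15 edges. P[all 15 edges red] = (1/2)^15, and likewise for blue, so P[monochromatic] = 2·(1/2)^15 = 2^{1 − 15} = 1/16384.
By linearity: E[X] = C(23, 6) · 2^{1 − 15} = 100947 · 1/16384 = 100947/16384.
Numerically: E[X] ≈ 6.1613.

E[X] = C(23,6)·2^(1−C(6,2)) = 100947/16384 ≈ 6.1613.


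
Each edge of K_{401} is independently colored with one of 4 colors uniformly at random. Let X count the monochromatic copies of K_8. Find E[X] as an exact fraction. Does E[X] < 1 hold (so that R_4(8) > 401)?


E[X] = C(401, 8) · 4^{1 − 28} = 15456772627710150 · 4^{−27} = 15456772627710150/18014398509481984.
As a reduced fraction: E[X] = 7728386313855075/9007199254740992 ≈ 0.85802.
Is E[X] < 1? YES.
Since E[X] < 1, there exists a 4-coloring of K_{401} with no monochromatic K_8; hence R_4(8) > 401.

E[X] = 7728386313855075/9007199254740992 ≈ 0.85802; E[X] < 1, so R_4(8) > 401.


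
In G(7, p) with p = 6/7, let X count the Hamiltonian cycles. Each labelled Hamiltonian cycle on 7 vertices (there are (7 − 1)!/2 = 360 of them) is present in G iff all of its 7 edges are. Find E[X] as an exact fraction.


K_7 has (7 − 1)!/2 = 360 labelled Hamiltonian cycles.
For each such Hamiltonian cycle H, let X_H = 1 if all 7 edges of H are present in G. Then P[X_H = 1] = p^{7} = (6/7)^{7} = 279936/823543.
By linearity: E[X] = Σ_H E[X_H] = 360 · p^{7} = 360 · 279936/823543 = 100776960/823543.
Numerically: E[X] ≈ 122.

E[X] = 360 · (6/7)^{7} = 100776960/823543 ≈ 122.


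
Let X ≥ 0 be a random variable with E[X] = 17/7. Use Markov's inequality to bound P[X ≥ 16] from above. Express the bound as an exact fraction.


μ = E[X] = 17/7, a = 16.
Markov: P[X ≥ 16] ≤ μ/a = (17/7)/16 = 17/112.
Numerically: ≈ 0.151786.
(Since a = 16 > μ = 2.428571, the bound 17/112 is < 1 and informative.)

P[X ≥ 16] ≤ 17/112 ≈ 0.151786.


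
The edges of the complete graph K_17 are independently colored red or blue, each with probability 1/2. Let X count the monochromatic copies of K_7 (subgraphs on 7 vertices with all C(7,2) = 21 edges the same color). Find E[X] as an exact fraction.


Let X = Σ_S X_S over the C(17, 7) = 19448 subsets S of size 7, where X_S = 1 if the K_7 on S is monochromatic.
For a fixed S, the K_7 on S has C(7, 2) = 21 edges. P[all 21 edges red] = (1/2)^21, and likewise for blue, so P[monochromatic] = 2·(1/2)^21 = 2^{1 − 21} = 1/1048576.
Summing: E[X] = C(17, 7) · 2^{1 − 21} = 19448 · 1/1048576 = 2431/131072.
Numerically: E[X] ≈ 0.01855.

E[X] = C(17,7)·2^(1−C(7,2)) = 2431/131072 ≈ 0.01855.


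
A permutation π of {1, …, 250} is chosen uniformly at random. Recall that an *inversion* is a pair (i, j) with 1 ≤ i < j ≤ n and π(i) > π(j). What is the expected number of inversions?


Write X = Σ X_I over the C(250, 2) = 31125 pairs i < j, with X_I the indicator of one inversion.
There are 31125 indicators.
For each fixed pair i < j, the values π(i) and π(j) are two distinct elements of {1, …, 250} in uniformly random order; by symmetry P[π(i) > π(j)] = 1/2.
By linearity: E[X] = 31125 · (1/2) = C(250, 2) · (1/2) = 31125/2 = 31125/2 ≈ 15562.50000.

E[X] = 31125/2 = 15562.50000.


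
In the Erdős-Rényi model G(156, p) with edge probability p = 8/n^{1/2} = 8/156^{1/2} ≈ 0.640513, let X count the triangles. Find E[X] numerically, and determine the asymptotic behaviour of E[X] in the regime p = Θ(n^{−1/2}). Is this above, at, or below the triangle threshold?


Number of potential triangles: C(156, 3) = 620620.
Each occurs with probability p³ ≈ (0.640513)³ ≈ 2.62774406e-01.
By linearity: E[X] = C(156, 3)·p³ ≈ 620620 · 2.62774406e-01 ≈ 163083.052003.
Since α = 1/2 < 1, p = c/n^{1/2} ≫ 1/n is above the triangle threshold p ~ 1/n. Asymptotically E[X] ~ (c³/6)·n^{3(1−α)} = (8³/6)·n^{1.5} → ∞; triangles are abundant w.h.p.

E[X] ≈ 163083.052003; in regime p = Θ(1/n^{1/2}) E[X] diverges (above the triangle threshold p ~ 1/n).


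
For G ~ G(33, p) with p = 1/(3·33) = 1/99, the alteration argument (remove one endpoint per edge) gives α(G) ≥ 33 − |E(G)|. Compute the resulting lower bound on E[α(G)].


E[|E(G)|] = C(33, 2)·p = 528 · (1/99) = 16/3.
E[α(G)] ≥ n − E[|E(G)|] = 33 − 16/3 = 83/3.
Numerically: ≈ 27.667.
(This is only a lower bound; the true E[α(G)] may be larger.)

E[α(G)] ≥ 83/3 ≈ 27.667.


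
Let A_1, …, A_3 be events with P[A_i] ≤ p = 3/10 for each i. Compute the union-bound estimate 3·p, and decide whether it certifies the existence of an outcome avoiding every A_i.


Union bound: P[∪_{i=1}^{3} A_i] ≤ Σ_i P[A_i] ≤ 3·p = 3·(3/10) = 9/10.
Numerically: 9/10 ≈ 0.9000000.
Is 9/10 < 1? YES.
Since P[∪ A_i] ≤ 9/10 < 1, the complement has P[∩ A_i^c] ≥ 1 − 9/10 = 1/10 > 0, so some outcome avoids every A_i.

3·p = 9/10 ≈ 0.9000000; existence CERTIFIED by the union bound.


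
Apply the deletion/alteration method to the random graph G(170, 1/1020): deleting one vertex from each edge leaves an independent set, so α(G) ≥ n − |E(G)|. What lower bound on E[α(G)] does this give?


E[|E(G)|] = C(170, 2)·p = 14365 · (1/1020) = 169/12.
E[α(G)] ≥ n − E[|E(G)|] = 170 − 169/12 = 1871/12.
Numerically: ≈ 155.916667.
(This is only a lower bound; the true E[α(G)] may be larger.)

E[α(G)] ≥ 1871/12 ≈ 155.916667.


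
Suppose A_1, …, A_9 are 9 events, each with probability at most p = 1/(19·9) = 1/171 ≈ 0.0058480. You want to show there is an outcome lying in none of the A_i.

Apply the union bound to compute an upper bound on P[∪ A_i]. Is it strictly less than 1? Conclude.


Union bound: P[∪_{i=1}^{9} A_i] ≤ Σ_i P[A_i] ≤ 9·p = 9·(1/171) = 1/19.
Numerically: 1/19 ≈ 0.0526316.
Is 1/19 < 1? YES.
Since P[∪ A_i] ≤ 1/19 < 1, the complement has P[∩ A_i^c] ≥ 1 − 1/19 = 18/19 > 0, so some outcome avoids every A_i.

9·p = 1/19 ≈ 0.0526316; existence CERTIFIED by the union bound.


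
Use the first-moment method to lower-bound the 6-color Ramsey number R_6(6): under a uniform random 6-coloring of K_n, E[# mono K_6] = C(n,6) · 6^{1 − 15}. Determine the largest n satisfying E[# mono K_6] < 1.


We need C(n, 6) · 6^{1 − 15} < 1, i.e. C(n, 6) < 6^{15 − 1} = 78364164096.
Check values of n near the boundary:
  n = 195: C(195, 6) = 70656049360; 70656049360 < 78364164096? YES
  n = 196: C(196, 6) = 72887293024; 72887293024 < 78364164096? YES
  n = 197: C(197, 6) = 75176946208; 75176946208 < 78364164096? YES
  n = 198: C(198, 6) = 77526225777; 77526225777 < 78364164096? YES
  n = 199: C(199, 6) = 79936367511; 79936367511 < 78364164096? NO
The largest n with C(n, 6) < 78364164096 is n = 198 (where E[X] = 25842075259/26121388032 ≈ 0.98931). Hence R_6(6) > 198, i.e. R_6(6) ≥ 199.

Largest n = 198; hence R_6(6) > 198.


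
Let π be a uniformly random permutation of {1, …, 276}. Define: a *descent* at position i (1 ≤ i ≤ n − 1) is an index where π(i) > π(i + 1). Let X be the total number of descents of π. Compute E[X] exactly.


Write X = Σ X_I over i = 1, …, 275, with X_I the indicator of one descent.
There are 275 indicators.
For each fixed i, the pair (π(i), π(i+1)) is a uniformly random ordered pair of distinct values from {1, …, 276}; by symmetry P[π(i) > π(i+1)] = 1/2.
By linearity: E[X] = 275 · (1/2) = (276 − 1) · (1/2) = 275/2 ≈ 137.500000.

E[X] = 275/2 = 137.500000.


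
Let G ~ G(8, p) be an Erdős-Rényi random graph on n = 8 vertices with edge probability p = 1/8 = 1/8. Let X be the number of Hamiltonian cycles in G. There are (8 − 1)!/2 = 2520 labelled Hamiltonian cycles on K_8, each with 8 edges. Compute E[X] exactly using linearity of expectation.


K_8 has (8 − 1)!/2 = 2520 labelled Hamiltonian cycles.
For each such Hamiltonian cycle H, let X_H = 1 if all 8 edges of H are present in G. Then P[X_H = 1] = p^{8} = (1/8)^{8} = 1/16777216.
Summing the indicators: E[X] = Σ_H E[X_H] = 2520 · p^{8} = 2520 · 1/16777216 = 315/2097152.
Numerically: E[X] ≈ 0.0001502.

E[X] = 2520 · (1/8)^{8} = 315/2097152 ≈ 0.0001502.


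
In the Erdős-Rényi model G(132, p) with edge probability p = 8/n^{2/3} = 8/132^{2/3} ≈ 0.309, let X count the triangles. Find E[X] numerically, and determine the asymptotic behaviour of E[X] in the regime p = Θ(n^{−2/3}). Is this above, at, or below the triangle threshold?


Number of potential triangles: C(132, 3) = 374660.
Each occurs with probability p³ ≈ (0.309)³ ≈ 2.93848e-02.
By linearity: E[X] = C(132, 3)·p³ ≈ 374660 · 2.93848e-02 ≈ 11009.293.
Since α = 2/3 < 1, p = c/n^{2/3} ≫ 1/n is above the triangle threshold p ~ 1/n. Asymptotically E[X] ~ (c³/6)·n^{3(1−α)} = (8³/6)·n^{1} → ∞; triangles are abundant w.h.p.

E[X] ≈ 11009.293; in regime p = Θ(1/n^{2/3}) E[X] diverges (above the triangle threshold p ~ 1/n).


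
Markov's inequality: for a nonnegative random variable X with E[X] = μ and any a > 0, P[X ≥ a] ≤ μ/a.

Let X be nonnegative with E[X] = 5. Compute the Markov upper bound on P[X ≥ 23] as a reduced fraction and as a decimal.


μ = E[X] = 5, a = 23.
Markov: P[X ≥ 23] ≤ μ/a = (5)/23 = 5/23.
Numerically: ≈ 0.217.
(Since a = 23 > μ = 5.000, the bound 5/23 is < 1 and informative.)

P[X ≥ 23] ≤ 5/23 ≈ 0.217.


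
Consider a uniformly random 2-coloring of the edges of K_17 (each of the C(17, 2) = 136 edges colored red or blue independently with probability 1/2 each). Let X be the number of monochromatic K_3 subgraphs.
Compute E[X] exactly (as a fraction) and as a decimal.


Let X = Σ_S X_S over the C(17, 3) = 680 subsets S of size 3, where X_S = 1 if the K_3 on S is monochromatic.
For a fixed S, the K_3 on S has C(3, 2) = 3 edges. P[all 3 edges red] = (1/2)^3, and likewise for blue, so P[monochromatic] = 2·(1/2)^3 = 2^{1 − 3} = 1/4.
Summing: E[X] = C(17, 3) · 2^{1 − 3} = 680 · 1/4 = 170.
Numerically: E[X] ≈ 170.000000.

E[X] = C(17,3)·2^(1−C(3,2)) = 170 ≈ 170.000000.


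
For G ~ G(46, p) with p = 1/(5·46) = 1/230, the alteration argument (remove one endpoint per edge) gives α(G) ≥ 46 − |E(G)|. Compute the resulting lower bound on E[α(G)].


E[|E(G)|] = C(46, 2)·p = 1035 · (1/230) = 9/2.
E[α(G)] ≥ n − E[|E(G)|] = 46 − 9/2 = 83/2.
Numerically: ≈ 41.5000.
(This is only a lower bound; the true E[α(G)] may be larger.)

E[α(G)] ≥ 83/2 ≈ 41.5000.


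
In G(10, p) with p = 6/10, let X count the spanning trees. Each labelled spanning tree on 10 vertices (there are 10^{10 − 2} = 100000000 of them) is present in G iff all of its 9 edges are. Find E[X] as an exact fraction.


K_10 has 10^{10 − 2} = 100000000 labelled spanning trees.
For each such spanning tree H, let X_H = 1 if all 9 edges of H are present in G. Then P[X_H = 1] = p^{9} = (3/5)^{9} = 19683/1953125.
Summing the indicators: E[X] = Σ_H E[X_H] = 100000000 · p^{9} = 100000000 · 19683/1953125 = 5038848/5.
Numerically: E[X] ≈ 1.00777e+06.

E[X] = 100000000 · (3/5)^{9} = 5038848/5 ≈ 1.00777e+06.


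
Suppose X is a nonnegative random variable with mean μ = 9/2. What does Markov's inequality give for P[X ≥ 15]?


μ = E[X] = 9/2, a = 15.
Markov: P[X ≥ 15] ≤ μ/a = (9/2)/15 = 3/10.
Numerically: ≈ 0.30000.
(Since a = 15 > μ = 4.50000, the bound 3/10 is < 1 and informative.)

P[X ≥ 15] ≤ 3/10 ≈ 0.30000.


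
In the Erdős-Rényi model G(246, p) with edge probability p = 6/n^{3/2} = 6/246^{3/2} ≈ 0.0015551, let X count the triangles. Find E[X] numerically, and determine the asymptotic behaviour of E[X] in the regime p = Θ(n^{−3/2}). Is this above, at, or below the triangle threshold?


Number of potential triangles: C(246, 3) = 2450980.
Each occurs with probability p³ ≈ (0.0015551)³ ≈ 3.7605015e-09.
By linearity: E[X] = C(246, 3)·p³ ≈ 2450980 · 3.7605015e-09 ≈ 0.00922.
Since α = 3/2 > 1, p = c/n^{3/2} = o(1/n) is below the triangle threshold p ~ 1/n. Asymptotically E[X] ~ (c³/6)·n^{3(1−α)} = (6³/6)·n^{-1.5} → 0, so by Markov's inequality G has no triangles w.h.p.

E[X] ≈ 0.00922; in regime p = Θ(1/n^{3/2}) E[X] tends to 0 (below the triangle threshold p ~ 1/n).


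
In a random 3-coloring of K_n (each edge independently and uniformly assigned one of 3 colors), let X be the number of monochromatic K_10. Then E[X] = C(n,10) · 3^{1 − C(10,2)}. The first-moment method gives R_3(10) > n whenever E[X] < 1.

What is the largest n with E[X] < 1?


We need C(n, 10) · 3^{1 − 45} < 1, i.e. C(n, 10) < 3^{45 − 1} = 984770902183611232881.
Check values of n near the boundary:
  n = 572: C(572, 10) = 954640815642161682606; 954640815642161682606 < 984770902183611232881? YES
  n = 573: C(573, 10) = 971597135635805762226; 971597135635805762226 < 984770902183611232881? YES
  n = 574: C(574, 10) = 988824035203816502691; 988824035203816502691 < 984770902183611232881? NO
  n = 575: C(575, 10) = 1006325345561406175305; 1006325345561406175305 < 984770902183611232881? NO
The largest n with C(n, 10) < 984770902183611232881 is n = 573 (where E[X] = 35985079097622435638/36472996377170786403 ≈ 0.98662). Hence R_3(10) > 573, i.e. R_3(10) ≥ 574.

Largest n = 573; hence R_3(10) > 573.
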